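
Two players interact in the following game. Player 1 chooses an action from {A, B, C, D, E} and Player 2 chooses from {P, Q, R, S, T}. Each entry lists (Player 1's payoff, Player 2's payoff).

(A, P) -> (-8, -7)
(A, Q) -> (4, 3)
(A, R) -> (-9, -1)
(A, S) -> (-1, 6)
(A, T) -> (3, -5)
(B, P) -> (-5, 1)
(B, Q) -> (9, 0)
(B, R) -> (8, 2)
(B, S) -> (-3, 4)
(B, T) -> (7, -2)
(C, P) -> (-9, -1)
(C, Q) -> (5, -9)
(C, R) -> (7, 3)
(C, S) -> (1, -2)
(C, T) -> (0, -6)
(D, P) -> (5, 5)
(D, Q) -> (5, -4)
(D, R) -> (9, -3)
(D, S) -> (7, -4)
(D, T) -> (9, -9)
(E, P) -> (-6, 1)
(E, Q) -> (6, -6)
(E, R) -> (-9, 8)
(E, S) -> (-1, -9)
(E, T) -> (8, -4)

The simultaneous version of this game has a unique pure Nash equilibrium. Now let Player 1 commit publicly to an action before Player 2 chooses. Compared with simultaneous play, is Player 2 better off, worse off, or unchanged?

Backward induction with Player 1 moving first.
- A → Player 2 plays S (best of -7, 3, -1, 6, -5); Player 1 gets -1.
- B → Player 2 plays S (best of 1, 0, 2, 4, -2); Player 1 gets -3.
- C → Player 2 plays R (best of -1, -9, 3, -2, -6); Player 1 gets 7.
- D → Player 2 plays P (best of 5, -4, -3, -4, -9); Player 1 gets 5.
- E → Player 2 plays R (best of 1, -6, 8, -9, -4); Player 1 gets -9.
Player 1's induced payoffs are -1, -3, 7, 5, -9, so Player 1 commits to C. Subgame-perfect outcome: (C, R) with payoffs (7, 3).
Under simultaneous play:
Player 1's best replies: P→D; Q→B; R→D; S→D; T→D.
Player 2's best replies: A→S; B→S; C→R; D→P; E→R.
Only (D, P) has each player best-responding; Nash payoffs (5, 5).
Player 2 earns 3 sequentially versus 5 at the Nash outcome: worse off.

worse off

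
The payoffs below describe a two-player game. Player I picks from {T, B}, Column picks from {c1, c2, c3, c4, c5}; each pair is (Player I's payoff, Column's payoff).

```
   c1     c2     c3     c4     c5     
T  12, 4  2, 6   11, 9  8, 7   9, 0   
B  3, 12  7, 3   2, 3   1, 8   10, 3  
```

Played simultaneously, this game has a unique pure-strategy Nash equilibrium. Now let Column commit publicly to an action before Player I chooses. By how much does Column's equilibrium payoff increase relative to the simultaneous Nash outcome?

0

Work backward from Player I's decision.
- c1 → Player I plays T (best of 12, 3); Column gets 4.
- c2 → Player I plays B (best of 2, 7); Column gets 3.
- c3 → Player I plays T (best of 11, 2); Column gets 9.
- c4 → Player I plays T (best of 8, 1); Column gets 7.
- c5 → Player I plays B (best of 9, 10); Column gets 3.
Column's induced payoffs are 4, 3, 9, 7, 3, so Column commits to c3. Subgame-perfect outcome: (T, c3) with payoffs (11, 9).
For the simultaneous game, intersect best replies.
Player I's best replies: c1→T; c2→B; c3→T; c4→T; c5→B.
Column's best replies: T→c3; B→c1.
Only (T, c3) has each player best-responding; Nash payoffs (11, 9).
Column's commitment gain: 9 − 9 = 0.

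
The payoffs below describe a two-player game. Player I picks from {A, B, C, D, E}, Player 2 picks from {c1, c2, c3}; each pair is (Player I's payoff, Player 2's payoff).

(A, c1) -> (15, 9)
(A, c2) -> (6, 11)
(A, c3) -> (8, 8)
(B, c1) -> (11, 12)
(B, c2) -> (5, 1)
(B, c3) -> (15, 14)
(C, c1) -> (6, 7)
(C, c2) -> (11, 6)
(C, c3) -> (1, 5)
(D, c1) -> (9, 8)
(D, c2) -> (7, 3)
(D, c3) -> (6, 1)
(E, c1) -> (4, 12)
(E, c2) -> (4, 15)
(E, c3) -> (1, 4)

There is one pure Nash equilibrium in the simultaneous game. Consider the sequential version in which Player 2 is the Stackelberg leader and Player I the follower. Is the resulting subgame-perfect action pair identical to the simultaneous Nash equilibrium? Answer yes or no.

yes

Player I best-responds to each possible Player 2 move:
- c1: Player I compares 15, 11, 6, 9, 4 and picks A; Player 2 would get 9.
- c2: Player I compares 6, 5, 11, 7, 4 and picks C; Player 2 would get 6.
- c3: Player I compares 8, 15, 1, 6, 1 and picks B; Player 2 would get 14.
Maximizing over 9, 6, 14, Player 2 chooses c3. Subgame-perfect outcome: (B, c3) with payoffs (15, 14).
Under simultaneous play:
Player I's best replies: c1→A; c2→C; c3→B.
Player 2's best replies: A→c2; B→c3; C→c1; D→c1; E→c2.
Only (B, c3) has each player best-responding; Nash payoffs (15, 14).
Sequential outcome (B, c3) coincides with the Nash profile (B, c3).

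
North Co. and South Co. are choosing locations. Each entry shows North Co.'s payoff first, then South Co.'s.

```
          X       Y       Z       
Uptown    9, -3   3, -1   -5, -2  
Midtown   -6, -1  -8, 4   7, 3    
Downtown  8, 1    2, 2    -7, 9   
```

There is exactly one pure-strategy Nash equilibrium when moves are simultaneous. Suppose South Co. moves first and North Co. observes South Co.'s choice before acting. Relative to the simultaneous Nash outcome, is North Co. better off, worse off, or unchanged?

Solve by backward induction (South Co. leads).
- X → North Co. plays Uptown (best of 9, -6, 8); South Co. gets -3.
- Y → North Co. plays Uptown (best of 3, -8, 2); South Co. gets -1.
- Z → North Co. plays Midtown (best of -5, 7, -7); South Co. gets 3.
Among -3, -1, 3, the best is 3 at Z. Subgame-perfect outcome: (Midtown, Z) with payoffs (7, 3).
Under simultaneous play:
North Co.'s best replies: X→Uptown; Y→Uptown; Z→Midtown.
South Co.'s best replies: Uptown→Y; Midtown→Y; Downtown→Z.
The unique mutual best reply is (Uptown, Y), giving (3, -1).
North Co. earns 7 sequentially versus 3 at the Nash outcome: better off.

better off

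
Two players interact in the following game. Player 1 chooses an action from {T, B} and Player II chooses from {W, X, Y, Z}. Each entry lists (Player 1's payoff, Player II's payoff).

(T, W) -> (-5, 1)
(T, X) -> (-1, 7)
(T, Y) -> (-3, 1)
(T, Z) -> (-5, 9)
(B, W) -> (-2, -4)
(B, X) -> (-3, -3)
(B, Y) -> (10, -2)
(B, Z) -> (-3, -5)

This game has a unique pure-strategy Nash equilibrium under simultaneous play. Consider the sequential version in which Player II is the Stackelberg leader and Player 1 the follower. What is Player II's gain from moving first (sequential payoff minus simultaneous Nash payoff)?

Solve by backward induction (Player II leads).
- W: BR = B, leader payoff -4.
- X: BR = T, leader payoff 7.
- Y: BR = B, leader payoff -2.
- Z: BR = B, leader payoff -5.
Player II's induced payoffs are -4, 7, -2, -5, so Player II commits to X. Subgame-perfect outcome: (T, X) with payoffs (-1, 7).
For the simultaneous game, intersect best replies.
Player 1's best replies: W→B; X→T; Y→B; Z→B.
Player II's best replies: T→Z; B→Y.
The unique mutual best reply is (B, Y), giving (10, -2).
Player II's commitment gain: 7 − -2 = 9.

9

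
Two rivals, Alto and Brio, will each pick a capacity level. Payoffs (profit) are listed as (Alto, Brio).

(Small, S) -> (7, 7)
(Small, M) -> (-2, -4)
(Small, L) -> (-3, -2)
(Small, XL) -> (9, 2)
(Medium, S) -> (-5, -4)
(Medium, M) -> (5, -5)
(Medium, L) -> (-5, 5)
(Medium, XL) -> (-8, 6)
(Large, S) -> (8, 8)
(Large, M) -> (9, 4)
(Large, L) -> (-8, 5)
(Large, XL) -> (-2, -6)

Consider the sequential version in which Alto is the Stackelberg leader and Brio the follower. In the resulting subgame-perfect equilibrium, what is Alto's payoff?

8

Work backward from Brio's decision.
- Small → Brio plays S (best of 7, -4, -2, 2); Alto gets 7.
- Medium → Brio plays XL (best of -4, -5, 5, 6); Alto gets -8.
- Large → Brio plays S (best of 8, 4, 5, -6); Alto gets 8.
Maximizing over 7, -8, 8, Alto chooses Large. Subgame-perfect outcome: (Large, S) with payoffs (8, 8).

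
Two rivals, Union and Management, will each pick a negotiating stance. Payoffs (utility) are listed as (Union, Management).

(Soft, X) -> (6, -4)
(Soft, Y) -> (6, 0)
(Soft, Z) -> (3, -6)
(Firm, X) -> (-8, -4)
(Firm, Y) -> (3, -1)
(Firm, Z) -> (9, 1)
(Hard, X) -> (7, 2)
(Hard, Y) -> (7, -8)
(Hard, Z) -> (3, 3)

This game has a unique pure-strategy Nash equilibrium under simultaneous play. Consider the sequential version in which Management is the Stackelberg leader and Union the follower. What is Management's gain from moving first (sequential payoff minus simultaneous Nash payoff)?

Union best-responds to each possible Management move:
- X: BR = Hard, leader payoff 2.
- Y: BR = Hard, leader payoff -8.
- Z: BR = Firm, leader payoff 1.
Among 2, -8, 1, the best is 2 at X. Subgame-perfect outcome: (Hard, X) with payoffs (7, 2).
Under simultaneous play:
Union's best replies: X→Hard; Y→Hard; Z→Firm.
Management's best replies: Soft→Y; Firm→Z; Hard→Z.
Only (Firm, Z) has each player best-responding; Nash payoffs (9, 1).
Management's commitment gain: 2 − 1 = 1.

1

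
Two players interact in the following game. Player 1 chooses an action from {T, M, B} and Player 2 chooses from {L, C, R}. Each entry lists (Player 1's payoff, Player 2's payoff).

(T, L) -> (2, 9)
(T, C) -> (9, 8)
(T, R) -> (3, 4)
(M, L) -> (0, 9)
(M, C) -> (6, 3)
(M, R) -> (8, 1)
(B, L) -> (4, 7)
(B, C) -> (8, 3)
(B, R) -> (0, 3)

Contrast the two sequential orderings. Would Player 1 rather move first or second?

second

If Player 1 leads: Player 2's best replies are T→L, M→L, B→L; Player 1's induced payoffs 2, 0, 4; outcome (B, L), payoffs (4, 7).
If Player 2 leads: Player 1's best replies are L→B, C→T, R→M; Player 2's induced payoffs 7, 8, 1; outcome (T, C), payoffs (9, 8).
Player 1 gets 4 moving first and 9 moving second, so Player 1 prefers to move second.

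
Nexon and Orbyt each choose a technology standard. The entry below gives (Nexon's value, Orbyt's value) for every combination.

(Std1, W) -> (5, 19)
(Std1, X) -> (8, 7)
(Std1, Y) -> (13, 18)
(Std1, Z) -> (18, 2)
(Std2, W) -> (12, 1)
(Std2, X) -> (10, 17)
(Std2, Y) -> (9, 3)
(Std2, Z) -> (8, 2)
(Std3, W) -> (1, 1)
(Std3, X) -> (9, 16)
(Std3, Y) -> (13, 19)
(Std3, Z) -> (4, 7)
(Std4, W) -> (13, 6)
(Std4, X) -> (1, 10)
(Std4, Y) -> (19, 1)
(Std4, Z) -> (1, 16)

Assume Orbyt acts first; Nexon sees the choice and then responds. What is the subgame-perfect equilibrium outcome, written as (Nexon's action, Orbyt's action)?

(Std2, X)

Nexon best-responds to each possible Orbyt move:
- W: Nexon compares 5, 12, 1, 13 and picks Std4; Orbyt would get 6.
- X: Nexon compares 8, 10, 9, 1 and picks Std2; Orbyt would get 17.
- Y: Nexon compares 13, 9, 13, 19 and picks Std4; Orbyt would get 1.
- Z: Nexon compares 18, 8, 4, 1 and picks Std1; Orbyt would get 2.
Orbyt's induced payoffs are 6, 17, 1, 2, so Orbyt commits to X. Subgame-perfect outcome: (Std2, X) with payoffs (10, 17).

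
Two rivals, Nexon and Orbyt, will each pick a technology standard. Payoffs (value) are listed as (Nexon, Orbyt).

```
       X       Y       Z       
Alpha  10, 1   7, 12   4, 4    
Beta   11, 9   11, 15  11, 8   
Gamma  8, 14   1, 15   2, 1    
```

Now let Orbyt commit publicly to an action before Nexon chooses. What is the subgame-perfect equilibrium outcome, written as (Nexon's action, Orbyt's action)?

(Beta, Y)

Work backward from Nexon's decision.
- X: BR = Beta, leader payoff 9.
- Y: BR = Beta, leader payoff 15.
- Z: BR = Beta, leader payoff 8.
Maximizing over 9, 15, 8, Orbyt chooses Y. Subgame-perfect outcome: (Beta, Y) with payoffs (11, 15).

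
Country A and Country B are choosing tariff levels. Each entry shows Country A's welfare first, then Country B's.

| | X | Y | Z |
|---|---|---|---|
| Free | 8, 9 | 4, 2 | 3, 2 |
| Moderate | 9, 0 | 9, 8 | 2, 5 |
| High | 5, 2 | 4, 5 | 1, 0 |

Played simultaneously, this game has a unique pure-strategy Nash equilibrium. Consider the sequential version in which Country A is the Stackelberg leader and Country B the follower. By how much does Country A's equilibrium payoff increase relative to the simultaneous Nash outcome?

0

Country B best-responds to each possible Country A move:
- Free: Country B compares 9, 2, 2 and picks X; Country A would get 8.
- Moderate: Country B compares 0, 8, 5 and picks Y; Country A would get 9.
- High: Country B compares 2, 5, 0 and picks Y; Country A would get 4.
Among 8, 9, 4, the best is 9 at Moderate. Subgame-perfect outcome: (Moderate, Y) with payoffs (9, 8).
Now find the simultaneous Nash equilibrium.
Country A's best replies: X→Moderate; Y→Moderate; Z→Free.
Country B's best replies: Free→X; Moderate→Y; High→Y.
The unique mutual best reply is (Moderate, Y), giving (9, 8).
Country A's commitment gain: 9 − 9 = 0.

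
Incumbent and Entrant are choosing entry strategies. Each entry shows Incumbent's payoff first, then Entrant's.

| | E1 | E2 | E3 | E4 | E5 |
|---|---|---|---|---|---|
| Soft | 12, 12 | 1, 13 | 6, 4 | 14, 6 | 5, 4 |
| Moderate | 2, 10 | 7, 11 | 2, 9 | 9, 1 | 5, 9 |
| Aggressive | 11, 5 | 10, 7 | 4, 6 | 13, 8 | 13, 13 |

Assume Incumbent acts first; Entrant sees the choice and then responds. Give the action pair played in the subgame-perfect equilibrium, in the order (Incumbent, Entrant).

(Aggressive, E5)

Work backward from Entrant's decision.
- Soft: BR = E2, leader payoff 1.
- Moderate: BR = E2, leader payoff 7.
- Aggressive: BR = E5, leader payoff 13.
Incumbent's induced payoffs are 1, 7, 13, so Incumbent commits to Aggressive. Subgame-perfect outcome: (Aggressive, E5) with payoffs (13, 13).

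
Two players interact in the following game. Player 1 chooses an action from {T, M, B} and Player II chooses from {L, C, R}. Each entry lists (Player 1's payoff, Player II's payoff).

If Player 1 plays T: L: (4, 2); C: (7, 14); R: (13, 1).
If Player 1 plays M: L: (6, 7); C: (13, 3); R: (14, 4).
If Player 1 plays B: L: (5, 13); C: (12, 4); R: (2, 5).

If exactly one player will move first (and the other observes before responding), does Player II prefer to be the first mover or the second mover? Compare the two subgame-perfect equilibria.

second

If Player 1 leads: Player II's best replies are T→C, M→L, B→L; Player 1's induced payoffs 7, 6, 5; outcome (T, C), payoffs (7, 14).
If Player II leads: Player 1's best replies are L→M, C→M, R→M; Player II's induced payoffs 7, 3, 4; outcome (M, L), payoffs (6, 7).
Player II gets 7 moving first and 14 moving second, so Player II prefers to move second.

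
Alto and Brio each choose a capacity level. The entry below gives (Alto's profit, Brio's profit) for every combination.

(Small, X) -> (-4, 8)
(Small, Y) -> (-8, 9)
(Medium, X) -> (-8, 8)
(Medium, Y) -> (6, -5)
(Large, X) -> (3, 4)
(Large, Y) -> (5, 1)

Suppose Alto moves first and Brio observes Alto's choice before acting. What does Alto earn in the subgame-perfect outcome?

Solve by backward induction (Alto leads).
- Small: BR = Y, leader payoff -8.
- Medium: BR = X, leader payoff -8.
- Large: BR = X, leader payoff 3.
Alto's induced payoffs are -8, -8, 3, so Alto commits to Large. Subgame-perfect outcome: (Large, X) with payoffs (3, 4).

3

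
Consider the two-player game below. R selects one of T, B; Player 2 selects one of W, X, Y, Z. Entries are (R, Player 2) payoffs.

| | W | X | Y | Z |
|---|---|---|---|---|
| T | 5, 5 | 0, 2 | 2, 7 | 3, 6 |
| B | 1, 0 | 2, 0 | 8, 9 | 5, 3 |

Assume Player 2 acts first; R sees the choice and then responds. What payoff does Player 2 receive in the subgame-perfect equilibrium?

Backward induction with Player 2 moving first.
- W → R plays T (best of 5, 1); Player 2 gets 5.
- X → R plays B (best of 0, 2); Player 2 gets 0.
- Y → R plays B (best of 2, 8); Player 2 gets 9.
- Z → R plays B (best of 3, 5); Player 2 gets 3.
Maximizing over 5, 0, 9, 3, Player 2 chooses Y. Subgame-perfect outcome: (B, Y) with payoffs (8, 9).

9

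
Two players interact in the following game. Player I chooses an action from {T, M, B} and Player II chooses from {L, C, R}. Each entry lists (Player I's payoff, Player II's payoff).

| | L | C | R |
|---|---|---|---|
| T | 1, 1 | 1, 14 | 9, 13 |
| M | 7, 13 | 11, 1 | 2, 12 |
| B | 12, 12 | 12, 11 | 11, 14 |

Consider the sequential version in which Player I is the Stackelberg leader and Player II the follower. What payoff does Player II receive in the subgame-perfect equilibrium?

Work backward from Player II's decision.
- T → Player II plays C (best of 1, 14, 13); Player I gets 1.
- M → Player II plays L (best of 13, 1, 12); Player I gets 7.
- B → Player II plays R (best of 12, 11, 14); Player I gets 11.
Player I's induced payoffs are 1, 7, 11, so Player I commits to B. Subgame-perfect outcome: (B, R) with payoffs (11, 14).

14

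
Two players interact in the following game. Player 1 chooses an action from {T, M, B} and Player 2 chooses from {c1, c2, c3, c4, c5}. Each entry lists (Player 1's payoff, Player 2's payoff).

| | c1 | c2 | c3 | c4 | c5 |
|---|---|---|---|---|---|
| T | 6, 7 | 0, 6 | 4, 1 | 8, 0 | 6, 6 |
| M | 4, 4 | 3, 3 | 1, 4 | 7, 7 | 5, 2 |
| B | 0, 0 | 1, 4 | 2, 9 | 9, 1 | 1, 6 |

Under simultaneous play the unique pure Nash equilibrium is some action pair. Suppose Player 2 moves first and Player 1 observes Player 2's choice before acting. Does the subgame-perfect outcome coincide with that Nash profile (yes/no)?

Backward induction with Player 2 moving first.
- c1: BR = T, leader payoff 7.
- c2: BR = M, leader payoff 3.
- c3: BR = T, leader payoff 1.
- c4: BR = B, leader payoff 1.
- c5: BR = T, leader payoff 6.
Among 7, 3, 1, 1, 6, the best is 7 at c1. Subgame-perfect outcome: (T, c1) with payoffs (6, 7).
Under simultaneous play:
Player 1's best replies: c1→T; c2→M; c3→T; c4→B; c5→T.
Player 2's best replies: T→c1; M→c4; B→c3.
Only (T, c1) has each player best-responding; Nash payoffs (6, 7).
Sequential outcome (T, c1) coincides with the Nash profile (T, c1).

yes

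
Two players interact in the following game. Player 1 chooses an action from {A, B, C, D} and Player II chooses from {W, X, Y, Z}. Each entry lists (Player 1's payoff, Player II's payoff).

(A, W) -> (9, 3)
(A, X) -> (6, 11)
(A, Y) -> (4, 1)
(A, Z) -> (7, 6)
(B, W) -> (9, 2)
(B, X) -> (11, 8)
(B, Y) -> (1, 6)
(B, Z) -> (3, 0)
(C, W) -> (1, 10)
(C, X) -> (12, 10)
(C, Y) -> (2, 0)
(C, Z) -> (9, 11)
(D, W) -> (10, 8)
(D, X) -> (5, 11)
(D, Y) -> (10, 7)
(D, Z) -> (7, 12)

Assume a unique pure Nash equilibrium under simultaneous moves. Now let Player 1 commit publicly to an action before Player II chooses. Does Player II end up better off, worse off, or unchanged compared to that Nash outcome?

worse off

Work backward from Player II's decision.
- A: BR = X, leader payoff 6.
- B: BR = X, leader payoff 11.
- C: BR = Z, leader payoff 9.
- D: BR = Z, leader payoff 7.
Player 1's induced payoffs are 6, 11, 9, 7, so Player 1 commits to B. Subgame-perfect outcome: (B, X) with payoffs (11, 8).
Now find the simultaneous Nash equilibrium.
Player 1's best replies: W→D; X→C; Y→D; Z→C.
Player II's best replies: A→X; B→X; C→Z; D→Z.
The unique mutual best reply is (C, Z), giving (9, 11).
Player II earns 8 sequentially versus 11 at the Nash outcome: worse off.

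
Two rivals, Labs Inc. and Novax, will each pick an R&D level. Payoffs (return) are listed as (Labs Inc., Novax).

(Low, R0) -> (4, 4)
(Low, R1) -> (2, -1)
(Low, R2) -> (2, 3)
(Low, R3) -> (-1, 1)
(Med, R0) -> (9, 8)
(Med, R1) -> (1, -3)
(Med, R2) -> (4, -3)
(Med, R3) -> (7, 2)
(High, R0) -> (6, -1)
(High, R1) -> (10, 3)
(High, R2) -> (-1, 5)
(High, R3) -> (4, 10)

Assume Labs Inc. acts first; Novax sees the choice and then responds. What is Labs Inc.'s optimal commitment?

Work backward from Novax's decision.
- Low: BR = R0, leader payoff 4.
- Med: BR = R0, leader payoff 9.
- High: BR = R3, leader payoff 4.
Maximizing over 4, 9, 4, Labs Inc. chooses Med. Subgame-perfect outcome: (Med, R0) with payoffs (9, 8).

Med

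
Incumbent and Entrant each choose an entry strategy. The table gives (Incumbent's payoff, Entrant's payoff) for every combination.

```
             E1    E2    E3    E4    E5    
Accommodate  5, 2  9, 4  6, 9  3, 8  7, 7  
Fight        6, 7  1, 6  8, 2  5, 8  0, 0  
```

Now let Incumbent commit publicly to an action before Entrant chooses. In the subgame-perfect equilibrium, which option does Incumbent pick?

Solve by backward induction (Incumbent leads).
- Accommodate: BR = E3, leader payoff 6.
- Fight: BR = E4, leader payoff 5.
Incumbent's induced payoffs are 6, 5, so Incumbent commits to Accommodate. Subgame-perfect outcome: (Accommodate, E3) with payoffs (6, 9).

Accommodate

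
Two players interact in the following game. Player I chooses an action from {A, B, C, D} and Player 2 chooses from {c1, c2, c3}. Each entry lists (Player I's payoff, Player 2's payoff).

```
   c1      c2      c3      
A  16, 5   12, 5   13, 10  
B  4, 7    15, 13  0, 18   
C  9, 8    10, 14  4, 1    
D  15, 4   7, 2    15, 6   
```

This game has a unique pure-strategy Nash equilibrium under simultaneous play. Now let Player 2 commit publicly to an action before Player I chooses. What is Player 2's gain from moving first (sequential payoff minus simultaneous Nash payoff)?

7

Work backward from Player I's decision.
- c1 → Player I plays A (best of 16, 4, 9, 15); Player 2 gets 5.
- c2 → Player I plays B (best of 12, 15, 10, 7); Player 2 gets 13.
- c3 → Player I plays D (best of 13, 0, 4, 15); Player 2 gets 6.
Maximizing over 5, 13, 6, Player 2 chooses c2. Subgame-perfect outcome: (B, c2) with payoffs (15, 13).
Now find the simultaneous Nash equilibrium.
Player I's best replies: c1→A; c2→B; c3→D.
Player 2's best replies: A→c3; B→c3; C→c2; D→c3.
Only (D, c3) has each player best-responding; Nash payoffs (15, 6).
Player 2's commitment gain: 13 − 6 = 7.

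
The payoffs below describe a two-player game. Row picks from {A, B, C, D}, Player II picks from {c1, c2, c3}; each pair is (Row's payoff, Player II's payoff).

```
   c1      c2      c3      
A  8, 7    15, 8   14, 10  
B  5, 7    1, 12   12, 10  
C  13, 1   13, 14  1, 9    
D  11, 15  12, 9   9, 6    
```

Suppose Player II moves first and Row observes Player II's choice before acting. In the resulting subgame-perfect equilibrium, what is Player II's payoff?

Backward induction with Player II moving first.
- c1: BR = C, leader payoff 1.
- c2: BR = A, leader payoff 8.
- c3: BR = A, leader payoff 10.
Player II's induced payoffs are 1, 8, 10, so Player II commits to c3. Subgame-perfect outcome: (A, c3) with payoffs (14, 10).

10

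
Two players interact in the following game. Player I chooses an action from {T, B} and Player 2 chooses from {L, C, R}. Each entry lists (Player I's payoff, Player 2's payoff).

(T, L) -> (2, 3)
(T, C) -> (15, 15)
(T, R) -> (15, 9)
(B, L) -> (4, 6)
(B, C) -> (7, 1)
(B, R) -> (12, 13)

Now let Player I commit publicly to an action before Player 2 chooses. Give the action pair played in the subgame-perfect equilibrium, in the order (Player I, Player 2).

Backward induction with Player I moving first.
- T: Player 2 compares 3, 15, 9 and picks C; Player I would get 15.
- B: Player 2 compares 6, 1, 13 and picks R; Player I would get 12.
Player I's induced payoffs are 15, 12, so Player I commits to T. Subgame-perfect outcome: (T, C) with payoffs (15, 15).

(T, C)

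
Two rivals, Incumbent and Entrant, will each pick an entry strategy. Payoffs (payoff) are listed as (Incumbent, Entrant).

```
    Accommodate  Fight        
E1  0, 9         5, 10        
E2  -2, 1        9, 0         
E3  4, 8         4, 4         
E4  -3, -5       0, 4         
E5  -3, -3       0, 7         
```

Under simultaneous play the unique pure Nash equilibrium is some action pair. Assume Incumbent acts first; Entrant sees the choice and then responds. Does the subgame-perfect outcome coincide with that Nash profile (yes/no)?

no

Work backward from Entrant's decision.
- E1: BR = Fight, leader payoff 5.
- E2: BR = Accommodate, leader payoff -2.
- E3: BR = Accommodate, leader payoff 4.
- E4: BR = Fight, leader payoff 0.
- E5: BR = Fight, leader payoff 0.
Incumbent's induced payoffs are 5, -2, 4, 0, 0, so Incumbent commits to E1. Subgame-perfect outcome: (E1, Fight) with payoffs (5, 10).
Now find the simultaneous Nash equilibrium.
Incumbent's best replies: Accommodate→E3; Fight→E2.
Entrant's best replies: E1→Fight; E2→Accommodate; E3→Accommodate; E4→Fight; E5→Fight.
The unique mutual best reply is (E3, Accommodate), giving (4, 8).
Sequential outcome (E1, Fight) differs from the Nash profile (E3, Accommodate).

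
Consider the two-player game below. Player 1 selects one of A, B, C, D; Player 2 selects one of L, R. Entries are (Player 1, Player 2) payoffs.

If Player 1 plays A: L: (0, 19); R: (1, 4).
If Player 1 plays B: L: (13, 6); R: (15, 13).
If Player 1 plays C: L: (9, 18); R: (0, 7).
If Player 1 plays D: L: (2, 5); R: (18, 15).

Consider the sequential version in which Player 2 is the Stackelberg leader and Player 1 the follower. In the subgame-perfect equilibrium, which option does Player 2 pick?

Backward induction with Player 2 moving first.
- L: Player 1 compares 0, 13, 9, 2 and picks B; Player 2 would get 6.
- R: Player 1 compares 1, 15, 0, 18 and picks D; Player 2 would get 15.
Player 2's induced payoffs are 6, 15, so Player 2 commits to R. Subgame-perfect outcome: (D, R) with payoffs (18, 15).

R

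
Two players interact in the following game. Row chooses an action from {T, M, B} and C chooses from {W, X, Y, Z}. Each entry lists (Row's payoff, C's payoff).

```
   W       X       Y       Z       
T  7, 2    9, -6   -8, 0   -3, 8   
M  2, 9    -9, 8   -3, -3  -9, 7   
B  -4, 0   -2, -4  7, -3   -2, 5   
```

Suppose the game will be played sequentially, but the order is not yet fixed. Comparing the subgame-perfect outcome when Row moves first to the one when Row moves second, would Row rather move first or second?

If Row leads: C's best replies are T→Z, M→W, B→Z; Row's induced payoffs -3, 2, -2; outcome (M, W), payoffs (2, 9).
If C leads: Row's best replies are W→T, X→T, Y→B, Z→B; C's induced payoffs 2, -6, -3, 5; outcome (B, Z), payoffs (-2, 5).
Row gets 2 moving first and -2 moving second, so Row prefers to move first.

first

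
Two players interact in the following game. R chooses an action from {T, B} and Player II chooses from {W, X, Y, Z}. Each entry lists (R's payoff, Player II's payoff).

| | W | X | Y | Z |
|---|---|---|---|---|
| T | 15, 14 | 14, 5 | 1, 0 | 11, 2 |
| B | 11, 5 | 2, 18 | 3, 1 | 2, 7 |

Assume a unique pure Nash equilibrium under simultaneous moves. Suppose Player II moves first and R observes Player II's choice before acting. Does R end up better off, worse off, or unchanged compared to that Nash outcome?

Work backward from R's decision.
- W → R plays T (best of 15, 11); Player II gets 14.
- X → R plays T (best of 14, 2); Player II gets 5.
- Y → R plays B (best of 1, 3); Player II gets 1.
- Z → R plays T (best of 11, 2); Player II gets 2.
Maximizing over 14, 5, 1, 2, Player II chooses W. Subgame-perfect outcome: (T, W) with payoffs (15, 14).
Now find the simultaneous Nash equilibrium.
R's best replies: W→T; X→T; Y→B; Z→T.
Player II's best replies: T→W; B→X.
The unique mutual best reply is (T, W), giving (15, 14).
R earns 15 sequentially versus 15 at the Nash outcome: unchanged.

unchanged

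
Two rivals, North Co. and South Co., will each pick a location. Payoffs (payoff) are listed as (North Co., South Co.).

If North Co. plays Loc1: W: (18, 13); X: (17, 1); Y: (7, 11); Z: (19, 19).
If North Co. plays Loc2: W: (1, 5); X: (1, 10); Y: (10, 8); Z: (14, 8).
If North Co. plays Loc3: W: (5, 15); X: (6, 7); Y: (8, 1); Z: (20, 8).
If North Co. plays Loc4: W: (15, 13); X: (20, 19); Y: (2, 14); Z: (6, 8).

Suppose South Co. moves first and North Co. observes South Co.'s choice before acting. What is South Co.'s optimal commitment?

X

Work backward from North Co.'s decision.
- W → North Co. plays Loc1 (best of 18, 1, 5, 15); South Co. gets 13.
- X → North Co. plays Loc4 (best of 17, 1, 6, 20); South Co. gets 19.
- Y → North Co. plays Loc2 (best of 7, 10, 8, 2); South Co. gets 8.
- Z → North Co. plays Loc3 (best of 19, 14, 20, 6); South Co. gets 8.
Among 13, 19, 8, 8, the best is 19 at X. Subgame-perfect outcome: (Loc4, X) with payoffs (20, 19).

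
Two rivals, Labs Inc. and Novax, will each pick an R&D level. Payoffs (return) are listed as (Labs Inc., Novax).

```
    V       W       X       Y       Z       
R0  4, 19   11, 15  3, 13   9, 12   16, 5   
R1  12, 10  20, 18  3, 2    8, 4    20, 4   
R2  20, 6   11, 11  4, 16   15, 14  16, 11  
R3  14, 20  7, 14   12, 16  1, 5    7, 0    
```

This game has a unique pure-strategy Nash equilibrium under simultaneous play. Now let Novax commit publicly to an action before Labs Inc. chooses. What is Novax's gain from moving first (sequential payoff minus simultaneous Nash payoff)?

Solve by backward induction (Novax leads).
- V: BR = R2, leader payoff 6.
- W: BR = R1, leader payoff 18.
- X: BR = R3, leader payoff 16.
- Y: BR = R2, leader payoff 14.
- Z: BR = R1, leader payoff 4.
Novax's induced payoffs are 6, 18, 16, 14, 4, so Novax commits to W. Subgame-perfect outcome: (R1, W) with payoffs (20, 18).
Under simultaneous play:
Labs Inc.'s best replies: V→R2; W→R1; X→R3; Y→R2; Z→R1.
Novax's best replies: R0→V; R1→W; R2→X; R3→V.
Only (R1, W) has each player best-responding; Nash payoffs (20, 18).
Novax's commitment gain: 18 − 18 = 0.

0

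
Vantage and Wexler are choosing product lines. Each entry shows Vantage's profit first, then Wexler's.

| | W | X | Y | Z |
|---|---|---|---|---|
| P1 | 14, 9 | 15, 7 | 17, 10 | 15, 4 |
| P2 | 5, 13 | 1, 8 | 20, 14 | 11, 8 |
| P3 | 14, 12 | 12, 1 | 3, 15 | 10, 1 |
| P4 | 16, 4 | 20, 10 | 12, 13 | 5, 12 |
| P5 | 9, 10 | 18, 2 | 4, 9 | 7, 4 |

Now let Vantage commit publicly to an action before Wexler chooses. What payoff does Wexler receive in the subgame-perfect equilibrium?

14

Wexler best-responds to each possible Vantage move:
- P1: BR = Y, leader payoff 17.
- P2: BR = Y, leader payoff 20.
- P3: BR = Y, leader payoff 3.
- P4: BR = Y, leader payoff 12.
- P5: BR = W, leader payoff 9.
Maximizing over 17, 20, 3, 12, 9, Vantage chooses P2. Subgame-perfect outcome: (P2, Y) with payoffs (20, 14).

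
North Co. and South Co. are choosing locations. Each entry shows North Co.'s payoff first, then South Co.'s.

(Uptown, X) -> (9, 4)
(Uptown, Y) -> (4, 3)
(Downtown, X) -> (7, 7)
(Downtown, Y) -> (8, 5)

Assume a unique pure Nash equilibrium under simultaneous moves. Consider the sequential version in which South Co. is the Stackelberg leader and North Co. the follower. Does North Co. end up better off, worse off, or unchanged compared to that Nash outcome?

Backward induction with South Co. moving first.
- X → North Co. plays Uptown (best of 9, 7); South Co. gets 4.
- Y → North Co. plays Downtown (best of 4, 8); South Co. gets 5.
South Co.'s induced payoffs are 4, 5, so South Co. commits to Y. Subgame-perfect outcome: (Downtown, Y) with payoffs (8, 5).
Under simultaneous play:
North Co.'s best replies: X→Uptown; Y→Downtown.
South Co.'s best replies: Uptown→X; Downtown→X.
The unique mutual best reply is (Uptown, X), giving (9, 4).
North Co. earns 8 sequentially versus 9 at the Nash outcome: worse off.

worse off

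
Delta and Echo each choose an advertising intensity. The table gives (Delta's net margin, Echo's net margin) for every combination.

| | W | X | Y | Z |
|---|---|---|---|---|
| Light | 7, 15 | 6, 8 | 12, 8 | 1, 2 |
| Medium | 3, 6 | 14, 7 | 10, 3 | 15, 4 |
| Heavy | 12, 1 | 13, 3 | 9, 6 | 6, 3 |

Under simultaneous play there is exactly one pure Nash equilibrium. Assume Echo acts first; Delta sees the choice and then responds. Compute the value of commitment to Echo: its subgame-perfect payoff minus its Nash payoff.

Delta best-responds to each possible Echo move:
- W: BR = Heavy, leader payoff 1.
- X: BR = Medium, leader payoff 7.
- Y: BR = Light, leader payoff 8.
- Z: BR = Medium, leader payoff 4.
Among 1, 7, 8, 4, the best is 8 at Y. Subgame-perfect outcome: (Light, Y) with payoffs (12, 8).
Now find the simultaneous Nash equilibrium.
Delta's best replies: W→Heavy; X→Medium; Y→Light; Z→Medium.
Echo's best replies: Light→W; Medium→X; Heavy→Y.
Only (Medium, X) has each player best-responding; Nash payoffs (14, 7).
Echo's commitment gain: 8 − 7 = 1.

1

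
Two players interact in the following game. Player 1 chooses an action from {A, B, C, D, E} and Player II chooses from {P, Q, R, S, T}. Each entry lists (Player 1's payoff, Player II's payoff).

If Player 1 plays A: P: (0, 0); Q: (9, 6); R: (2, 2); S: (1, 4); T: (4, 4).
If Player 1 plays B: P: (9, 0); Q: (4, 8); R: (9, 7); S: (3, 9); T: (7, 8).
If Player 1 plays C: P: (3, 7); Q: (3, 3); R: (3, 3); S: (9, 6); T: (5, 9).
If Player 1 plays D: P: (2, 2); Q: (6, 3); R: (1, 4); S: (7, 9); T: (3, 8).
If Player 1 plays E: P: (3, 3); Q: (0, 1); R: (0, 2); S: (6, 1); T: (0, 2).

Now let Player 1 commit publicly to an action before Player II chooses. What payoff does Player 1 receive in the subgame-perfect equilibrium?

Player II best-responds to each possible Player 1 move:
- A: BR = Q, leader payoff 9.
- B: BR = S, leader payoff 3.
- C: BR = T, leader payoff 5.
- D: BR = S, leader payoff 7.
- E: BR = P, leader payoff 3.
Maximizing over 9, 3, 5, 7, 3, Player 1 chooses A. Subgame-perfect outcome: (A, Q) with payoffs (9, 6).

9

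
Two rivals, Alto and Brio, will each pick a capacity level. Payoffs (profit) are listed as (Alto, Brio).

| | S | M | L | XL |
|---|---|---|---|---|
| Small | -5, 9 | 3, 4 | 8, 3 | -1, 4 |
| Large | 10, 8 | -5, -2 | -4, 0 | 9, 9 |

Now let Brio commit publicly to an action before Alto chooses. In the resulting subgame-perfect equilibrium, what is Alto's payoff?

9

Alto best-responds to each possible Brio move:
- S: Alto compares -5, 10 and picks Large; Brio would get 8.
- M: Alto compares 3, -5 and picks Small; Brio would get 4.
- L: Alto compares 8, -4 and picks Small; Brio would get 3.
- XL: Alto compares -1, 9 and picks Large; Brio would get 9.
Maximizing over 8, 4, 3, 9, Brio chooses XL. Subgame-perfect outcome: (Large, XL) with payoffs (9, 9).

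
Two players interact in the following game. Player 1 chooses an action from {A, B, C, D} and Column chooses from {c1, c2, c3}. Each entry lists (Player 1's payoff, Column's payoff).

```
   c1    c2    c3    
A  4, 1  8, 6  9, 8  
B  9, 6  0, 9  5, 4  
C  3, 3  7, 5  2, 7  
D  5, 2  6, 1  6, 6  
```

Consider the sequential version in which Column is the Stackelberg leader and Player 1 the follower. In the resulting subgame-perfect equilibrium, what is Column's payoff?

Player 1 best-responds to each possible Column move:
- c1: BR = B, leader payoff 6.
- c2: BR = A, leader payoff 6.
- c3: BR = A, leader payoff 8.
Maximizing over 6, 6, 8, Column chooses c3. Subgame-perfect outcome: (A, c3) with payoffs (9, 8).

8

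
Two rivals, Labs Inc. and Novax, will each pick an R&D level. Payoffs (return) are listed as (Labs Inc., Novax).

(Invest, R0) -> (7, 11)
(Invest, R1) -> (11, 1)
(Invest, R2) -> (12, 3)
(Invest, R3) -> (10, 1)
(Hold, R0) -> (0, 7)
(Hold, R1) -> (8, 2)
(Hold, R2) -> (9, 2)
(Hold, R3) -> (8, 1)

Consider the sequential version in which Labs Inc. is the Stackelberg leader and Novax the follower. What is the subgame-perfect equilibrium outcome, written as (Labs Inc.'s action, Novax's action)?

Work backward from Novax's decision.
- Invest: BR = R0, leader payoff 7.
- Hold: BR = R0, leader payoff 0.
Labs Inc.'s induced payoffs are 7, 0, so Labs Inc. commits to Invest. Subgame-perfect outcome: (Invest, R0) with payoffs (7, 11).

(Invest, R0)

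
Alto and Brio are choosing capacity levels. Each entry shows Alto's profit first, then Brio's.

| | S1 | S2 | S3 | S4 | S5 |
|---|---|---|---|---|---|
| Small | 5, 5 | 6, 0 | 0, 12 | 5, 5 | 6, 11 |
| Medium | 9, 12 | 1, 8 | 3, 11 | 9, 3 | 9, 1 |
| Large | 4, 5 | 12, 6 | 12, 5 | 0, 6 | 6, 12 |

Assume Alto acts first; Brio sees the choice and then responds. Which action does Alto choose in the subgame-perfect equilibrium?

Medium

Brio best-responds to each possible Alto move:
- Small: Brio compares 5, 0, 12, 5, 11 and picks S3; Alto would get 0.
- Medium: Brio compares 12, 8, 11, 3, 1 and picks S1; Alto would get 9.
- Large: Brio compares 5, 6, 5, 6, 12 and picks S5; Alto would get 6.
Alto's induced payoffs are 0, 9, 6, so Alto commits to Medium. Subgame-perfect outcome: (Medium, S1) with payoffs (9, 12).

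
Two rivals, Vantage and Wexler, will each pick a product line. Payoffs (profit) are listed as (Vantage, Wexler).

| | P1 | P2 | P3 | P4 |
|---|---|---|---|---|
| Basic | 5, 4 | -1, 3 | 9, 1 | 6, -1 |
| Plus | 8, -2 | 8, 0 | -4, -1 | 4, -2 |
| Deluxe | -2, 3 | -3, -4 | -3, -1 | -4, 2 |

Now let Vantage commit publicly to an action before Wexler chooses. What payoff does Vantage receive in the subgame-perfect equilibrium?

8

Wexler best-responds to each possible Vantage move:
- Basic → Wexler plays P1 (best of 4, 3, 1, -1); Vantage gets 5.
- Plus → Wexler plays P2 (best of -2, 0, -1, -2); Vantage gets 8.
- Deluxe → Wexler plays P1 (best of 3, -4, -1, 2); Vantage gets -2.
Maximizing over 5, 8, -2, Vantage chooses Plus. Subgame-perfect outcome: (Plus, P2) with payoffs (8, 0).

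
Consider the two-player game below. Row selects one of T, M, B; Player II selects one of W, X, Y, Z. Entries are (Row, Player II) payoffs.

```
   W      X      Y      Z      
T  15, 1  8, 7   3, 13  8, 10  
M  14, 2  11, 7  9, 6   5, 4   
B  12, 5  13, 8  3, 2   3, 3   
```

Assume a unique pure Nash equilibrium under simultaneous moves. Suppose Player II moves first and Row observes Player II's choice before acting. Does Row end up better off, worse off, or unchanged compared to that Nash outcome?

Solve by backward induction (Player II leads).
- W: BR = T, leader payoff 1.
- X: BR = B, leader payoff 8.
- Y: BR = M, leader payoff 6.
- Z: BR = T, leader payoff 10.
Player II's induced payoffs are 1, 8, 6, 10, so Player II commits to Z. Subgame-perfect outcome: (T, Z) with payoffs (8, 10).
Under simultaneous play:
Row's best replies: W→T; X→B; Y→M; Z→T.
Player II's best replies: T→Y; M→X; B→X.
The unique mutual best reply is (B, X), giving (13, 8).
Row earns 8 sequentially versus 13 at the Nash outcome: worse off.

worse off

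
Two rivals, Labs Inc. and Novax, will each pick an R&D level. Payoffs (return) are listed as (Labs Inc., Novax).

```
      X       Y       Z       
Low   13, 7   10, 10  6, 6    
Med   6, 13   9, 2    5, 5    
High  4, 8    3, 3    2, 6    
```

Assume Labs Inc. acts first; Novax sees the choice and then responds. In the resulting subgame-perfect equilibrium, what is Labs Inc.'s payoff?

Solve by backward induction (Labs Inc. leads).
- Low: Novax compares 7, 10, 6 and picks Y; Labs Inc. would get 10.
- Med: Novax compares 13, 2, 5 and picks X; Labs Inc. would get 6.
- High: Novax compares 8, 3, 6 and picks X; Labs Inc. would get 4.
Maximizing over 10, 6, 4, Labs Inc. chooses Low. Subgame-perfect outcome: (Low, Y) with payoffs (10, 10).

10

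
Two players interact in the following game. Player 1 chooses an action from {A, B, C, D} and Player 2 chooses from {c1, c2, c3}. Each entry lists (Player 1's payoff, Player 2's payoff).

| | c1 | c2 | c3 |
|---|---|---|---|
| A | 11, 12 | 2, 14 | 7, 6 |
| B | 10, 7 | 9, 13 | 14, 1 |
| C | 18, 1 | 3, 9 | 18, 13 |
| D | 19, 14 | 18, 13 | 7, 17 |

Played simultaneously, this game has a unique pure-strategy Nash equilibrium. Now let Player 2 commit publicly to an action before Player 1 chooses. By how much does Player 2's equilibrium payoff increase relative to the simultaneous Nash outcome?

1

Work backward from Player 1's decision.
- c1: Player 1 compares 11, 10, 18, 19 and picks D; Player 2 would get 14.
- c2: Player 1 compares 2, 9, 3, 18 and picks D; Player 2 would get 13.
- c3: Player 1 compares 7, 14, 18, 7 and picks C; Player 2 would get 13.
Maximizing over 14, 13, 13, Player 2 chooses c1. Subgame-perfect outcome: (D, c1) with payoffs (19, 14).
Now find the simultaneous Nash equilibrium.
Player 1's best replies: c1→D; c2→D; c3→C.
Player 2's best replies: A→c2; B→c2; C→c3; D→c3.
Only (C, c3) has each player best-responding; Nash payoffs (18, 13).
Player 2's commitment gain: 14 − 13 = 1.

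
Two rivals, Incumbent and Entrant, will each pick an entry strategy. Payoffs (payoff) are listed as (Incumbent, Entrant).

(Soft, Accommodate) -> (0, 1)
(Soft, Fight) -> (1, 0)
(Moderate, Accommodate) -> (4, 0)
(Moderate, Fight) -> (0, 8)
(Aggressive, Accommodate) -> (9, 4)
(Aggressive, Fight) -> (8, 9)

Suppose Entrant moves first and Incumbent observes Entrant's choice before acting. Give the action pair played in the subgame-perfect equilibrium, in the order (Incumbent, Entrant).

(Aggressive, Fight)

Solve by backward induction (Entrant leads).
- Accommodate: Incumbent compares 0, 4, 9 and picks Aggressive; Entrant would get 4.
- Fight: Incumbent compares 1, 0, 8 and picks Aggressive; Entrant would get 9.
Entrant's induced payoffs are 4, 9, so Entrant commits to Fight. Subgame-perfect outcome: (Aggressive, Fight) with payoffs (8, 9).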